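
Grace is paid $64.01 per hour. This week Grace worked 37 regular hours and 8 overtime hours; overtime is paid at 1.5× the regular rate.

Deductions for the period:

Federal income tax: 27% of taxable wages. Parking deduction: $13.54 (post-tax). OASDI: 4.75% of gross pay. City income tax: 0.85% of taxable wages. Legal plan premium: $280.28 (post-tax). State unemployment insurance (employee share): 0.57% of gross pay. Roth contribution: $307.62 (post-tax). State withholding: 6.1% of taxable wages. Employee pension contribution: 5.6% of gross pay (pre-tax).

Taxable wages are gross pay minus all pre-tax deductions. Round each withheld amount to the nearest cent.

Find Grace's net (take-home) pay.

Regular pay: 37 × $64.01 = $2,368.37
Overtime pay: 8 × $64.01 × 1.5 = $768.12
Gross pay = $2,368.37 + $768.12 = $3,136.49
Employee pension contribution: $3,136.49 × 0.056 = $175.64
Taxable wages = $3,136.49 − $175.64 = $2,960.85
City income tax: $2,960.85 × 0.0085 = $25.17
Federal income tax: $2,960.85 × 0.27 = $799.43
State withholding: $2,960.85 × 0.061 = $180.61
OASDI: $3,136.49 × 0.0475 = $148.98
State unemployment insurance (employee share): $3,136.49 × 0.0057 = $17.88
Parking deduction: $13.54
Roth contribution: $307.62
Legal plan premium: $280.28
Total deductions = $175.64 + $25.17 + $799.43 + $180.61 + $148.98 + $17.88 + $13.54 + $307.62 + $280.28 = $1,949.15
Net pay = $3,136.49 − $1,949.15 = $1,187.34

$1,187.34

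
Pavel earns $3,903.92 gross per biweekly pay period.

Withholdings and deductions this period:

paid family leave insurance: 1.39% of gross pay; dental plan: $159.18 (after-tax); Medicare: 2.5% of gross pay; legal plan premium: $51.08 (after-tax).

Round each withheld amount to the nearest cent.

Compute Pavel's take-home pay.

Paid family leave insurance: $3,903.92 × 0.0139 = $54.26
Medicare: $3,903.92 × 0.025 = $97.60
Dental plan: $159.18
Legal plan premium: $51.08
Total deductions = $54.26 + $97.60 + $159.18 + $51.08 = $362.12
Net pay = $3,903.92 − $362.12 = $3,541.80

$3,541.80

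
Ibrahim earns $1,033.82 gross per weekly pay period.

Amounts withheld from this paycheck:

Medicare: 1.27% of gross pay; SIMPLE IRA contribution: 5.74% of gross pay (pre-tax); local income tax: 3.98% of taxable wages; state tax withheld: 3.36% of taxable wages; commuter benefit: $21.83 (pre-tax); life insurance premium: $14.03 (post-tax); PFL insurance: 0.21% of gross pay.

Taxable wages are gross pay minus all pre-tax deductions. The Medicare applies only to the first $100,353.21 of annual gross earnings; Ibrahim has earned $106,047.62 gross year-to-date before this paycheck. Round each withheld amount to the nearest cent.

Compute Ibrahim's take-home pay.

$866.52

SIMPLE IRA contribution: $1,033.82 × 0.0574 = $59.34
Commuter benefit: $21.83
Pre-tax total = $59.34 + $21.83 = $81.17
Taxable wages = $1,033.82 − $81.17 = $952.65
Local income tax: $952.65 × 0.0398 = $37.92
State tax withheld: $952.65 × 0.0336 = $32.01
PFL insurance: $1,033.82 × 0.0021 = $2.17
Medicare: annual cap $100,353.21 already reached (YTD $106,047.62), so $0.00
Life insurance premium: $14.03
Total deductions = $59.34 + $21.83 + $37.92 + $32.01 + $2.17 + $0.00 + $14.03 = $167.30
Net pay = $1,033.82 − $167.30 = $866.52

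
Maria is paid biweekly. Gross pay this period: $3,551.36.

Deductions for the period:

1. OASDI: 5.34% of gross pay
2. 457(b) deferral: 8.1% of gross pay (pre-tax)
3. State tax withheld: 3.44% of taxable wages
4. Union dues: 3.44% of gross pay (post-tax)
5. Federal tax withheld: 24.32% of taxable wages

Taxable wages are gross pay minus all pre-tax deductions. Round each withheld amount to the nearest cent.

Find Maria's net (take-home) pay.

$2,045.89

457(b) deferral: $3,551.36 × 0.081 = $287.66
Taxable wages = $3,551.36 − $287.66 = $3,263.70
State tax withheld: $3,263.70 × 0.0344 = $112.27
Federal tax withheld: $3,263.70 × 0.2432 = $793.73
OASDI: $3,551.36 × 0.0534 = $189.64
Union dues: $3,551.36 × 0.0344 = $122.17
Total deductions = $287.66 + $112.27 + $793.73 + $189.64 + $122.17 = $1,505.47
Net pay = $3,551.36 − $1,505.47 = $2,045.89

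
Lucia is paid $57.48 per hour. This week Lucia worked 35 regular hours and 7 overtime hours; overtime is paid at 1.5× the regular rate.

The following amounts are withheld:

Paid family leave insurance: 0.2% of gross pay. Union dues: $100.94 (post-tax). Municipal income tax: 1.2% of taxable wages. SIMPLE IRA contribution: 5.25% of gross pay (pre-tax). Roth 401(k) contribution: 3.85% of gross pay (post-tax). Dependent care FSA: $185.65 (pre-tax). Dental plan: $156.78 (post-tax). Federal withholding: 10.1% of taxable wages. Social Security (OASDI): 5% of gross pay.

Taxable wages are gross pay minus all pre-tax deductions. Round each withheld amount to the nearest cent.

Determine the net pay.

$1,538.93

Regular pay: 35 × $57.48 = $2,011.80
Overtime pay: 7 × $57.48 × 1.5 = $603.54
Gross pay = $2,011.80 + $603.54 = $2,615.34
SIMPLE IRA contribution: $2,615.34 × 0.0525 = $137.31
Dependent care FSA: $185.65
Pre-tax total = $137.31 + $185.65 = $322.96
Taxable wages = $2,615.34 − $322.96 = $2,292.38
Municipal income tax: $2,292.38 × 0.012 = $27.51
Federal withholding: $2,292.38 × 0.101 = $231.53
Social Security (OASDI): $2,615.34 × 0.05 = $130.77
Paid family leave insurance: $2,615.34 × 0.002 = $5.23
Dental plan: $156.78
Union dues: $100.94
Roth 401(k) contribution: $2,615.34 × 0.0385 = $100.69
Total deductions = $137.31 + $185.65 + $27.51 + $231.53 + $130.77 + $5.23 + $156.78 + $100.94 + $100.69 = $1,076.41
Net pay = $2,615.34 − $1,076.41 = $1,538.93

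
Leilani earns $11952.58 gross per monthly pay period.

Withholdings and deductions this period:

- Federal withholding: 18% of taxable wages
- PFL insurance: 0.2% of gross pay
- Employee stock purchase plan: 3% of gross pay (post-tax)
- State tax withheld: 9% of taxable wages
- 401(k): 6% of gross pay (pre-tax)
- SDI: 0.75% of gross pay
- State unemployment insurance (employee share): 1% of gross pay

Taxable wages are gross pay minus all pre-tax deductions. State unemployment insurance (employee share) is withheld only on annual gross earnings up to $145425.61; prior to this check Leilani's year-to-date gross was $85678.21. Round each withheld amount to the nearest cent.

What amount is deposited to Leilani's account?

401(k): $11952.58 × 0.06 = $717.15
Taxable wages = $11952.58 − $717.15 = $11235.43
State tax withheld: $11235.43 × 0.09 = $1011.19
Federal withholding: $11235.43 × 0.18 = $2022.38
PFL insurance: $11952.58 × 0.002 = $23.91
State unemployment insurance (employee share): cap not yet reached, full $11952.58 is subject → $11952.58 × 0.01 = $119.53
SDI: $11952.58 × 0.0075 = $89.64
Employee stock purchase plan: $11952.58 × 0.03 = $358.58
Total deductions = $717.15 + $1011.19 + $2022.38 + $23.91 + $119.53 + $89.64 + $358.58 = $4342.38
Net pay = $11952.58 − $4342.38 = $7610.20

$7610.20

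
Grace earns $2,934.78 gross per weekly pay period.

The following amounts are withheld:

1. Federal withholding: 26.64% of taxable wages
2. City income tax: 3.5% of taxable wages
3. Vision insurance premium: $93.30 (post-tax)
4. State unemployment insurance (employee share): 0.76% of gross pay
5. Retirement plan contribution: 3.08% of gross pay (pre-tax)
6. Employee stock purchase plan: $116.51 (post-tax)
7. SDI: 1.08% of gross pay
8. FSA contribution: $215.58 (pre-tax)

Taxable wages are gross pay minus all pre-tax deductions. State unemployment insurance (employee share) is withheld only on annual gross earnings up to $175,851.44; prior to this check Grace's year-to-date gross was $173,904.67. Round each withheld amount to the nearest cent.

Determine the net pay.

$1,580.18

FSA contribution: $215.58
Retirement plan contribution: $2,934.78 × 0.0308 = $90.39
Pre-tax total = $215.58 + $90.39 = $305.97
Taxable wages = $2,934.78 − $305.97 = $2,628.81
City income tax: $2,628.81 × 0.035 = $92.01
Federal withholding: $2,628.81 × 0.2664 = $700.31
SDI: $2,934.78 × 0.0108 = $31.70
State unemployment insurance (employee share): only $175,851.44 − $173,904.67 = $1,946.77 of this check is subject → $1,946.77 × 0.0076 = $14.80
Vision insurance premium: $93.30
Employee stock purchase plan: $116.51
Total deductions = $215.58 + $90.39 + $92.01 + $700.31 + $31.70 + $14.80 + $93.30 + $116.51 = $1,354.60
Net pay = $2,934.78 − $1,354.60 = $1,580.18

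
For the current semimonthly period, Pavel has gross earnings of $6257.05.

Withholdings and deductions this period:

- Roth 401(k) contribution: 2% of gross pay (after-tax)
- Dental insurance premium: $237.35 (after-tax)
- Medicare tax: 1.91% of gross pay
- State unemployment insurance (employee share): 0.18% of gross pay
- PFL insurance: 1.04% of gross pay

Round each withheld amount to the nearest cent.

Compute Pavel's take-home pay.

$5698.72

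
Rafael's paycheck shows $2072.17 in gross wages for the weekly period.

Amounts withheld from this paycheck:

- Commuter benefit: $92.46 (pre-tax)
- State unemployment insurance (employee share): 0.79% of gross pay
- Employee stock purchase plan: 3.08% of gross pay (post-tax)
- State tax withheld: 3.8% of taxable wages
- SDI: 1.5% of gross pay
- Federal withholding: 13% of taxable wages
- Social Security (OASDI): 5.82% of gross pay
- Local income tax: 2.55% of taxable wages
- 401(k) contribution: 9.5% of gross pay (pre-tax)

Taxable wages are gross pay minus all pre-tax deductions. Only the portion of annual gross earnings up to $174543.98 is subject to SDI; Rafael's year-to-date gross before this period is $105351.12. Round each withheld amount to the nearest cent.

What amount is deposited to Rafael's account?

Commuter benefit: $92.46
401(k) contribution: $2072.17 × 0.095 = $196.86
Pre-tax total = $92.46 + $196.86 = $289.32
Taxable wages = $2072.17 − $289.32 = $1782.85
Federal withholding: $1782.85 × 0.13 = $231.77
State tax withheld: $1782.85 × 0.038 = $67.75
Local income tax: $1782.85 × 0.0255 = $45.46
Social Security (OASDI): $2072.17 × 0.0582 = $120.60
State unemployment insurance (employee share): $2072.17 × 0.0079 = $16.37
SDI: cap not yet reached, full $2072.17 is subject → $2072.17 × 0.015 = $31.08
Employee stock purchase plan: $2072.17 × 0.0308 = $63.82
Total deductions = $92.46 + $196.86 + $231.77 + $67.75 + $45.46 + $120.60 + $16.37 + $31.08 + $63.82 = $866.17
Net pay = $2072.17 − $866.17 = $1206.00

$1206.00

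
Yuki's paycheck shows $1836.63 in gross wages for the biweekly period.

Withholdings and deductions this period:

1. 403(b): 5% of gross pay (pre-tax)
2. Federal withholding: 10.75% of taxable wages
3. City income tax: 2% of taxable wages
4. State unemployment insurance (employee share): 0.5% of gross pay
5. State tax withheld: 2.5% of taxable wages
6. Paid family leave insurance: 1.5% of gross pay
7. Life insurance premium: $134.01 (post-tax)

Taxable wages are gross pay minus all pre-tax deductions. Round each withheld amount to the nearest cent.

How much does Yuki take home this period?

$1307.97

403(b): $1836.63 × 0.05 = $91.83
Taxable wages = $1836.63 − $91.83 = $1744.80
City income tax: $1744.80 × 0.02 = $34.90
Federal withholding: $1744.80 × 0.1075 = $187.57
State tax withheld: $1744.80 × 0.025 = $43.62
Paid family leave insurance: $1836.63 × 0.015 = $27.55
State unemployment insurance (employee share): $1836.63 × 0.005 = $9.18
Life insurance premium: $134.01
Total deductions = $91.83 + $34.90 + $187.57 + $43.62 + $27.55 + $9.18 + $134.01 = $528.66
Net pay = $1836.63 − $528.66 = $1307.97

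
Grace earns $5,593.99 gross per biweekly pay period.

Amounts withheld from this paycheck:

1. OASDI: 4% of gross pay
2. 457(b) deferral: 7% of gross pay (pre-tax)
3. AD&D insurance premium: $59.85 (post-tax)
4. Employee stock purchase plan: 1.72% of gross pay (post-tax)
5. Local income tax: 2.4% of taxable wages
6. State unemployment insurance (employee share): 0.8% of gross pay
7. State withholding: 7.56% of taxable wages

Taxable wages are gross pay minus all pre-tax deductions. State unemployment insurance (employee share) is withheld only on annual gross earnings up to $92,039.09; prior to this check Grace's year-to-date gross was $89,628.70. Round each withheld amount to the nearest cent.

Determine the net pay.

$4,285.14

457(b) deferral: $5,593.99 × 0.07 = $391.58
Taxable wages = $5,593.99 − $391.58 = $5,202.41
State withholding: $5,202.41 × 0.0756 = $393.30
Local income tax: $5,202.41 × 0.024 = $124.86
State unemployment insurance (employee share): only $92,039.09 − $89,628.70 = $2,410.39 of this check is subject → $2,410.39 × 0.008 = $19.28
OASDI: $5,593.99 × 0.04 = $223.76
Employee stock purchase plan: $5,593.99 × 0.0172 = $96.22
AD&D insurance premium: $59.85
Total deductions = $391.58 + $393.30 + $124.86 + $19.28 + $223.76 + $96.22 + $59.85 = $1,308.85
Net pay = $5,593.99 − $1,308.85 = $4,285.14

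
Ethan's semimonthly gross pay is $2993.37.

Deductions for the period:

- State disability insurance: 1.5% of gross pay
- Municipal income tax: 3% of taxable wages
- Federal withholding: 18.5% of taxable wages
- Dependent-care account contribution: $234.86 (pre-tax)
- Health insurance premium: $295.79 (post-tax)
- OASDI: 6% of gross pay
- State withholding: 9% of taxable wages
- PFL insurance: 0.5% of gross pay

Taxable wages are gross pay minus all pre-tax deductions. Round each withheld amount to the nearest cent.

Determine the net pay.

Dependent-care account contribution: $234.86
Taxable wages = $2993.37 − $234.86 = $2758.51
Municipal income tax: $2758.51 × 0.03 = $82.76
Federal withholding: $2758.51 × 0.185 = $510.32
State withholding: $2758.51 × 0.09 = $248.27
State disability insurance: $2993.37 × 0.015 = $44.90
OASDI: $2993.37 × 0.06 = $179.60
PFL insurance: $2993.37 × 0.005 = $14.97
Health insurance premium: $295.79
Total deductions = $234.86 + $82.76 + $510.32 + $248.27 + $44.90 + $179.60 + $14.97 + $295.79 = $1611.47
Net pay = $2993.37 − $1611.47 = $1381.90

$1381.90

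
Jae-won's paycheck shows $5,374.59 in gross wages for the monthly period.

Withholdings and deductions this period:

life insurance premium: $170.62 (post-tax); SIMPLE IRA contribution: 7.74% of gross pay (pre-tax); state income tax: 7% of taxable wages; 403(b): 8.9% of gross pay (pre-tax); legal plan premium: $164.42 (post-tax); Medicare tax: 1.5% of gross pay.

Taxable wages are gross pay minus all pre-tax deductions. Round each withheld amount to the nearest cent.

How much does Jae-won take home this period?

SIMPLE IRA contribution: $5,374.59 × 0.0774 = $415.99
403(b): $5,374.59 × 0.089 = $478.34
Pre-tax total = $415.99 + $478.34 = $894.33
Taxable wages = $5,374.59 − $894.33 = $4,480.26
State income tax: $4,480.26 × 0.07 = $313.62
Medicare tax: $5,374.59 × 0.015 = $80.62
Life insurance premium: $170.62
Legal plan premium: $164.42
Total deductions = $415.99 + $478.34 + $313.62 + $80.62 + $170.62 + $164.42 = $1,623.61
Net pay = $5,374.59 − $1,623.61 = $3,750.98

$3,750.98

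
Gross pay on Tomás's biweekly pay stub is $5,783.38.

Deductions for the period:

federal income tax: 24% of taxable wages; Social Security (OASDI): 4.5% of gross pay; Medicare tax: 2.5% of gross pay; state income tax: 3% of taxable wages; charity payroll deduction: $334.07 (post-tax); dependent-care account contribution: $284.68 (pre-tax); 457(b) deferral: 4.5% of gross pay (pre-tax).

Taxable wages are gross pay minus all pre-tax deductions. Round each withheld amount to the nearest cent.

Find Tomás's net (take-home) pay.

$3,085.17

457(b) deferral: $5,783.38 × 0.045 = $260.25
Dependent-care account contribution: $284.68
Pre-tax total = $260.25 + $284.68 = $544.93
Taxable wages = $5,783.38 − $544.93 = $5,238.45
Federal income tax: $5,238.45 × 0.24 = $1,257.23
State income tax: $5,238.45 × 0.03 = $157.15
Social Security (OASDI): $5,783.38 × 0.045 = $260.25
Medicare tax: $5,783.38 × 0.025 = $144.58
Charity payroll deduction: $334.07
Total deductions = $260.25 + $284.68 + $1,257.23 + $157.15 + $260.25 + $144.58 + $334.07 = $2,698.21
Net pay = $5,783.38 − $2,698.21 = $3,085.17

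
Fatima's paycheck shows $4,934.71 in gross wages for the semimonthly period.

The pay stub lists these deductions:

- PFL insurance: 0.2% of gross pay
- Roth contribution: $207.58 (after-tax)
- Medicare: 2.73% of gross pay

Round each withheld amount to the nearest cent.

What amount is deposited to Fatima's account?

$4,582.54

Medicare: $4,934.71 × 0.0273 = $134.72
PFL insurance: $4,934.71 × 0.002 = $9.87
Roth contribution: $207.58
Total deductions = $134.72 + $9.87 + $207.58 = $352.17
Net pay = $4,934.71 − $352.17 = $4,582.54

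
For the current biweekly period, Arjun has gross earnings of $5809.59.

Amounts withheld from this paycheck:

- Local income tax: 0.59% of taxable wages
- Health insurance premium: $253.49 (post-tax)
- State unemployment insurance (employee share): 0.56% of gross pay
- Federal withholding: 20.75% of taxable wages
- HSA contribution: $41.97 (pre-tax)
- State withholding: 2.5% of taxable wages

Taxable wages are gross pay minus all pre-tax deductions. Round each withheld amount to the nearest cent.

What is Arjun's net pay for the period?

$4106.60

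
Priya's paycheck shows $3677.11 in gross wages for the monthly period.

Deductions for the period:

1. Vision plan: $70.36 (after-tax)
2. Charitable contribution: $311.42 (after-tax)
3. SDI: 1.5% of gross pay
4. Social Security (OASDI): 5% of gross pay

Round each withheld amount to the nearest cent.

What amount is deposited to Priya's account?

Social Security (OASDI): $3677.11 × 0.05 = $183.86
SDI: $3677.11 × 0.015 = $55.16
Vision plan: $70.36
Charitable contribution: $311.42
Total deductions = $183.86 + $55.16 + $70.36 + $311.42 = $620.80
Net pay = $3677.11 − $620.80 = $3056.31

$3056.31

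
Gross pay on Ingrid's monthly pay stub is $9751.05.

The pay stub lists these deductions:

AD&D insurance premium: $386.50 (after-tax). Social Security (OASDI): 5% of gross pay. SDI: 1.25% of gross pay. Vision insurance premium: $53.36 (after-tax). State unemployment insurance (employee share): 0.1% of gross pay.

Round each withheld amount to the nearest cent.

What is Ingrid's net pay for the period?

$8692.00

SDI: $9751.05 × 0.0125 = $121.89
State unemployment insurance (employee share): $9751.05 × 0.001 = $9.75
Social Security (OASDI): $9751.05 × 0.05 = $487.55
AD&D insurance premium: $386.50
Vision insurance premium: $53.36
Total deductions = $121.89 + $9.75 + $487.55 + $386.50 + $53.36 = $1059.05
Net pay = $9751.05 − $1059.05 = $8692.00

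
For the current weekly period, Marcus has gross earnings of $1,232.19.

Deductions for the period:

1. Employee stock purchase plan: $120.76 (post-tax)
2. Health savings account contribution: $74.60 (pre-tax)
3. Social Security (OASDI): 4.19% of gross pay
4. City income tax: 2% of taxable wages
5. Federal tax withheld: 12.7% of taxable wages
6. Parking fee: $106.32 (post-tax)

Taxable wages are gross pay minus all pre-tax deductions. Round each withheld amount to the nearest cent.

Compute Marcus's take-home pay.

Health savings account contribution: $74.60
Taxable wages = $1,232.19 − $74.60 = $1,157.59
Federal tax withheld: $1,157.59 × 0.127 = $147.01
City income tax: $1,157.59 × 0.02 = $23.15
Social Security (OASDI): $1,232.19 × 0.0419 = $51.63
Employee stock purchase plan: $120.76
Parking fee: $106.32
Total deductions = $74.60 + $147.01 + $23.15 + $51.63 + $120.76 + $106.32 = $523.47
Net pay = $1,232.19 − $523.47 = $708.72

$708.72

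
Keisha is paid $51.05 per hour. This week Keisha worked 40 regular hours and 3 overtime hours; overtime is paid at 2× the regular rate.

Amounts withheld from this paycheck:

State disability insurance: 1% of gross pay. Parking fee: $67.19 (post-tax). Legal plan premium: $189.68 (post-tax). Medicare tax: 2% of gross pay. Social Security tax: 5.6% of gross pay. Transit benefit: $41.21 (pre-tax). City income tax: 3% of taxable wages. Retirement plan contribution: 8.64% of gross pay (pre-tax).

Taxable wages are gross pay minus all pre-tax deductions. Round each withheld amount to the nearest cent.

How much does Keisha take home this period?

$1582.25

Regular pay: 40 × $51.05 = $2042.00
Overtime pay: 3 × $51.05 × 2 = $306.30
Gross pay = $2042.00 + $306.30 = $2348.30
Transit benefit: $41.21
Retirement plan contribution: $2348.30 × 0.0864 = $202.89
Pre-tax total = $41.21 + $202.89 = $244.10
Taxable wages = $2348.30 − $244.10 = $2104.20
City income tax: $2104.20 × 0.03 = $63.13
Medicare tax: $2348.30 × 0.02 = $46.97
State disability insurance: $2348.30 × 0.01 = $23.48
Social Security tax: $2348.30 × 0.056 = $131.50
Legal plan premium: $189.68
Parking fee: $67.19
Total deductions = $41.21 + $202.89 + $63.13 + $46.97 + $23.48 + $131.50 + $189.68 + $67.19 = $766.05
Net pay = $2348.30 − $766.05 = $1582.25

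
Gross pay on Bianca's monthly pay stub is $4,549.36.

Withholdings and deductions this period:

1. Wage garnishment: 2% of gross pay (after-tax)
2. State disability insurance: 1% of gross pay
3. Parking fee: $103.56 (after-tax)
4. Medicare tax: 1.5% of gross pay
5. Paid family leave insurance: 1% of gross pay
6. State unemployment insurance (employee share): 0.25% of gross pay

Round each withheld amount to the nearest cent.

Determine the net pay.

Medicare tax: $4,549.36 × 0.015 = $68.24
State disability insurance: $4,549.36 × 0.01 = $45.49
State unemployment insurance (employee share): $4,549.36 × 0.0025 = $11.37
Paid family leave insurance: $4,549.36 × 0.01 = $45.49
Wage garnishment: $4,549.36 × 0.02 = $90.99
Parking fee: $103.56
Total deductions = $68.24 + $45.49 + $11.37 + $45.49 + $90.99 + $103.56 = $365.14
Net pay = $4,549.36 − $365.14 = $4,184.22

$4,184.22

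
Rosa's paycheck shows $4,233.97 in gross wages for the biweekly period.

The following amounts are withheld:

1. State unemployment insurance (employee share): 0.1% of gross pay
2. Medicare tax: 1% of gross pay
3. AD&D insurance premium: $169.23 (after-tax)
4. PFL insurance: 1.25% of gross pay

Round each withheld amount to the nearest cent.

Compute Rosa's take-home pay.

Medicare tax: $4,233.97 × 0.01 = $42.34
State unemployment insurance (employee share): $4,233.97 × 0.001 = $4.23
PFL insurance: $4,233.97 × 0.0125 = $52.92
AD&D insurance premium: $169.23
Total deductions = $42.34 + $4.23 + $52.92 + $169.23 = $268.72
Net pay = $4,233.97 − $268.72 = $3,965.25

$3,965.25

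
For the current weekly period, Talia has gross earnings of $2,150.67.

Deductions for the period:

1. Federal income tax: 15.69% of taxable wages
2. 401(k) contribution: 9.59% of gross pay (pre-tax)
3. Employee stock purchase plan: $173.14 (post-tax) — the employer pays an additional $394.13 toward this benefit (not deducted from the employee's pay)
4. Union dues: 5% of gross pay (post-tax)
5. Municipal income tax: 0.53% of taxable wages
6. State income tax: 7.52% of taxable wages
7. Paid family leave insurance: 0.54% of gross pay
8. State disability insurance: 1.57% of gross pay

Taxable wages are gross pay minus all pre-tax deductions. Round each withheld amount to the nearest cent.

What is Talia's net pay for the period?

$1,156.76

401(k) contribution: $2,150.67 × 0.0959 = $206.25
Taxable wages = $2,150.67 − $206.25 = $1,944.42
State income tax: $1,944.42 × 0.0752 = $146.22
Municipal income tax: $1,944.42 × 0.0053 = $10.31
Federal income tax: $1,944.42 × 0.1569 = $305.08
Paid family leave insurance: $2,150.67 × 0.0054 = $11.61
State disability insurance: $2,150.67 × 0.0157 = $33.77
Union dues: $2,150.67 × 0.05 = $107.53
Employee stock purchase plan: $173.14
(Employer's $394.13 toward employee stock purchase plan is not withheld from the employee.)
Total deductions = $206.25 + $146.22 + $10.31 + $305.08 + $11.61 + $33.77 + $107.53 + $173.14 = $993.91
Net pay = $2,150.67 − $993.91 = $1,156.76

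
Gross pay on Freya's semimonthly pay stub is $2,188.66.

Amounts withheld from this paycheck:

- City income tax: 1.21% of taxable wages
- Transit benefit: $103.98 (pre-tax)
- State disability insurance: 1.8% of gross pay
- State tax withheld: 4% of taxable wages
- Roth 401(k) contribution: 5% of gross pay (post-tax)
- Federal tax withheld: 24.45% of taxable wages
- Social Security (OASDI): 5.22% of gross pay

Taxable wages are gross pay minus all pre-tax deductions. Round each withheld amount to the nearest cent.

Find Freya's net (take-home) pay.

Transit benefit: $103.98
Taxable wages = $2,188.66 − $103.98 = $2,084.68
City income tax: $2,084.68 × 0.0121 = $25.22
Federal tax withheld: $2,084.68 × 0.2445 = $509.70
State tax withheld: $2,084.68 × 0.04 = $83.39
State disability insurance: $2,188.66 × 0.018 = $39.40
Social Security (OASDI): $2,188.66 × 0.0522 = $114.25
Roth 401(k) contribution: $2,188.66 × 0.05 = $109.43
Total deductions = $103.98 + $25.22 + $509.70 + $83.39 + $39.40 + $114.25 + $109.43 = $985.37
Net pay = $2,188.66 − $985.37 = $1,203.29

$1,203.29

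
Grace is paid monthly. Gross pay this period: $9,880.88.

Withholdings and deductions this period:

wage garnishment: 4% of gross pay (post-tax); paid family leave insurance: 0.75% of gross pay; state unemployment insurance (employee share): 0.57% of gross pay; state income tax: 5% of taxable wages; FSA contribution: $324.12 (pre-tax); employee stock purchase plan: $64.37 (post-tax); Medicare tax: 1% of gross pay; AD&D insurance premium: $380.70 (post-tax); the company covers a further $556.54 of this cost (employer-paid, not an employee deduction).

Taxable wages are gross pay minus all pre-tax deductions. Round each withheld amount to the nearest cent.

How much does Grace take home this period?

FSA contribution: $324.12
Taxable wages = $9,880.88 − $324.12 = $9,556.76
State income tax: $9,556.76 × 0.05 = $477.84
Paid family leave insurance: $9,880.88 × 0.0075 = $74.11
Medicare tax: $9,880.88 × 0.01 = $98.81
State unemployment insurance (employee share): $9,880.88 × 0.0057 = $56.32
Employee stock purchase plan: $64.37
Wage garnishment: $9,880.88 × 0.04 = $395.24
AD&D insurance premium: $380.70
(Employer's $556.54 toward AD&D insurance premium is not withheld from the employee.)
Total deductions = $324.12 + $477.84 + $74.11 + $98.81 + $56.32 + $64.37 + $395.24 + $380.70 = $1,871.51
Net pay = $9,880.88 − $1,871.51 = $8,009.37

$8,009.37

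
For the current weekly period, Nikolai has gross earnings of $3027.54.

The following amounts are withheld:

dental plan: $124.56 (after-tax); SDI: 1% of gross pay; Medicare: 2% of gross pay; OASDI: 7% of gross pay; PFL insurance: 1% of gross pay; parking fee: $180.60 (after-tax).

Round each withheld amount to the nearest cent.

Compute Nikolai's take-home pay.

$2389.34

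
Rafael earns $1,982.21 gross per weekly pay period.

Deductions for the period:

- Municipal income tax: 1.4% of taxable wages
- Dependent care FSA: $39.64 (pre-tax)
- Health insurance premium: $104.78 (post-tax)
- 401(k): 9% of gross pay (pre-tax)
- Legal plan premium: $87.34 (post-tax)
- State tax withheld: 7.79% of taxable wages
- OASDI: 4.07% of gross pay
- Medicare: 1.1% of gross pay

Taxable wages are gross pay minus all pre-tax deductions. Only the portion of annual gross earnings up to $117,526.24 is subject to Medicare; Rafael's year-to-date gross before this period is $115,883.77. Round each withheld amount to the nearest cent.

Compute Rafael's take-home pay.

$1,311.17

Dependent care FSA: $39.64
401(k): $1,982.21 × 0.09 = $178.40
Pre-tax total = $39.64 + $178.40 = $218.04
Taxable wages = $1,982.21 − $218.04 = $1,764.17
Municipal income tax: $1,764.17 × 0.014 = $24.70
State tax withheld: $1,764.17 × 0.0779 = $137.43
OASDI: $1,982.21 × 0.0407 = $80.68
Medicare: only $117,526.24 − $115,883.77 = $1,642.47 of this check is subject → $1,642.47 × 0.011 = $18.07
Health insurance premium: $104.78
Legal plan premium: $87.34
Total deductions = $39.64 + $178.40 + $24.70 + $137.43 + $80.68 + $18.07 + $104.78 + $87.34 = $671.04
Net pay = $1,982.21 − $671.04 = $1,311.17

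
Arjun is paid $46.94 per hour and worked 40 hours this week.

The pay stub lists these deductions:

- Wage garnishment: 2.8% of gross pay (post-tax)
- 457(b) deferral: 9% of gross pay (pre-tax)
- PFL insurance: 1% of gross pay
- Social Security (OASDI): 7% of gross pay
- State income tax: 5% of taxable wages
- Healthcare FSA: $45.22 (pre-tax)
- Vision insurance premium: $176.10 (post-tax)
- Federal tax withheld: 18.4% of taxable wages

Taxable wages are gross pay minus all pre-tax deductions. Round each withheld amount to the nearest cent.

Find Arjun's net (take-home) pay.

$895.28

Gross pay: 40 × $46.94 = $1,877.60
Healthcare FSA: $45.22
457(b) deferral: $1,877.60 × 0.09 = $168.98
Pre-tax total = $45.22 + $168.98 = $214.20
Taxable wages = $1,877.60 − $214.20 = $1,663.40
State income tax: $1,663.40 × 0.05 = $83.17
Federal tax withheld: $1,663.40 × 0.184 = $306.07
Social Security (OASDI): $1,877.60 × 0.07 = $131.43
PFL insurance: $1,877.60 × 0.01 = $18.78
Wage garnishment: $1,877.60 × 0.028 = $52.57
Vision insurance premium: $176.10
Total deductions = $45.22 + $168.98 + $83.17 + $306.07 + $131.43 + $18.78 + $52.57 + $176.10 = $982.32
Net pay = $1,877.60 − $982.32 = $895.28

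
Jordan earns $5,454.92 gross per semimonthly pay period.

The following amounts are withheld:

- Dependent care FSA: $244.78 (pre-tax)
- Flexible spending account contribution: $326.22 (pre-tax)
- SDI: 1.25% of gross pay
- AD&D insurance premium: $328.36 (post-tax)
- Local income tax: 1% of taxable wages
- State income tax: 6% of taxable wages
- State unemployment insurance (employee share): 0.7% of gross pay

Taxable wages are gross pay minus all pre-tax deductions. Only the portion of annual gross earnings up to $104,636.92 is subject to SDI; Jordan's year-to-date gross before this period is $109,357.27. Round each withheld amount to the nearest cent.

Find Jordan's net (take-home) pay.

$4,175.50

Flexible spending account contribution: $326.22
Dependent care FSA: $244.78
Pre-tax total = $326.22 + $244.78 = $571.00
Taxable wages = $5,454.92 − $571.00 = $4,883.92
Local income tax: $4,883.92 × 0.01 = $48.84
State income tax: $4,883.92 × 0.06 = $293.04
SDI: annual cap $104,636.92 already reached (YTD $109,357.27), so $0.00
State unemployment insurance (employee share): $5,454.92 × 0.007 = $38.18
AD&D insurance premium: $328.36
Total deductions = $326.22 + $244.78 + $48.84 + $293.04 + $0.00 + $38.18 + $328.36 = $1,279.42
Net pay = $5,454.92 − $1,279.42 = $4,175.50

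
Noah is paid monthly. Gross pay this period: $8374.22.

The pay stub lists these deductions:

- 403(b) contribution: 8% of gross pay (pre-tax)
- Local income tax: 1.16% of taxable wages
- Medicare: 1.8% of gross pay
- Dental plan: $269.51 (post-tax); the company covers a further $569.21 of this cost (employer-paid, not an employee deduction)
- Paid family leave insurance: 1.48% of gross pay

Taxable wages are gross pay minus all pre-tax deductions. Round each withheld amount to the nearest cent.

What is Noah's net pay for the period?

$7070.72

403(b) contribution: $8374.22 × 0.08 = $669.94
Taxable wages = $8374.22 − $669.94 = $7704.28
Local income tax: $7704.28 × 0.0116 = $89.37
Paid family leave insurance: $8374.22 × 0.0148 = $123.94
Medicare: $8374.22 × 0.018 = $150.74
Dental plan: $269.51
(Employer's $569.21 toward dental plan is not withheld from the employee.)
Total deductions = $669.94 + $89.37 + $123.94 + $150.74 + $269.51 = $1303.50
Net pay = $8374.22 − $1303.50 = $7070.72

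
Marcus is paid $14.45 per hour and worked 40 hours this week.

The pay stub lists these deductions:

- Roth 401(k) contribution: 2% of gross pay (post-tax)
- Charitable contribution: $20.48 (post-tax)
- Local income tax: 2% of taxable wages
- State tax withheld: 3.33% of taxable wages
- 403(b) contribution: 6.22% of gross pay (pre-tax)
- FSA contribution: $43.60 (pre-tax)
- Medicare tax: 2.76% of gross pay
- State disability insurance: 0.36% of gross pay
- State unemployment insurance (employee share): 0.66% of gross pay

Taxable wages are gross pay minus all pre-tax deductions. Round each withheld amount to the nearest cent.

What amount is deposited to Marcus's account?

$418.00

Gross pay: 40 × $14.45 = $578.00
403(b) contribution: $578.00 × 0.0622 = $35.95
FSA contribution: $43.60
Pre-tax total = $35.95 + $43.60 = $79.55
Taxable wages = $578.00 − $79.55 = $498.45
State tax withheld: $498.45 × 0.0333 = $16.60
Local income tax: $498.45 × 0.02 = $9.97
Medicare tax: $578.00 × 0.0276 = $15.95
State disability insurance: $578.00 × 0.0036 = $2.08
State unemployment insurance (employee share): $578.00 × 0.0066 = $3.81
Roth 401(k) contribution: $578.00 × 0.02 = $11.56
Charitable contribution: $20.48
Total deductions = $35.95 + $43.60 + $16.60 + $9.97 + $15.95 + $2.08 + $3.81 + $11.56 + $20.48 = $160.00
Net pay = $578.00 − $160.00 = $418.00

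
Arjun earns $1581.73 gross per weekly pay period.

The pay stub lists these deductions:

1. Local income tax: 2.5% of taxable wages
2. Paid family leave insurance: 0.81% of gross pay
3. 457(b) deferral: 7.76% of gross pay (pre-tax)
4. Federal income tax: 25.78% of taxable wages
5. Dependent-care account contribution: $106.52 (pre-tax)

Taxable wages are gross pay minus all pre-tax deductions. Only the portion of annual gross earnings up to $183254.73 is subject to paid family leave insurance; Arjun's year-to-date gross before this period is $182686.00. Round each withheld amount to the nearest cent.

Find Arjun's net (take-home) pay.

Dependent-care account contribution: $106.52
457(b) deferral: $1581.73 × 0.0776 = $122.74
Pre-tax total = $106.52 + $122.74 = $229.26
Taxable wages = $1581.73 − $229.26 = $1352.47
Local income tax: $1352.47 × 0.025 = $33.81
Federal income tax: $1352.47 × 0.2578 = $348.67
Paid family leave insurance: only $183254.73 − $182686.00 = $568.73 of this check is subject → $568.73 × 0.0081 = $4.61
Total deductions = $106.52 + $122.74 + $33.81 + $348.67 + $4.61 = $616.35
Net pay = $1581.73 − $616.35 = $965.38

$965.38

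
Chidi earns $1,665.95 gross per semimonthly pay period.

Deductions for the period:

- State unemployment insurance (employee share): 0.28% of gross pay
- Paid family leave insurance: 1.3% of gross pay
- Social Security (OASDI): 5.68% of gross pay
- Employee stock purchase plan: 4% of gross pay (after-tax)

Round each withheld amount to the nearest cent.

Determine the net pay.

$1,478.36

Social Security (OASDI): $1,665.95 × 0.0568 = $94.63
Paid family leave insurance: $1,665.95 × 0.013 = $21.66
State unemployment insurance (employee share): $1,665.95 × 0.0028 = $4.66
Employee stock purchase plan: $1,665.95 × 0.04 = $66.64
Total deductions = $94.63 + $21.66 + $4.66 + $66.64 = $187.59
Net pay = $1,665.95 − $187.59 = $1,478.36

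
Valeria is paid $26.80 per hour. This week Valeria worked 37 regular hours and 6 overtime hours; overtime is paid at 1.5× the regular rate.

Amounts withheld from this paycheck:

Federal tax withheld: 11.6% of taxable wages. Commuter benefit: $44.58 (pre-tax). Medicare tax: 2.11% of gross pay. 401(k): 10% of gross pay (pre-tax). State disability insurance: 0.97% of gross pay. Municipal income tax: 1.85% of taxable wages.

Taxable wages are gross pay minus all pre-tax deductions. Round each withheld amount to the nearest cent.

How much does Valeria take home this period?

Regular pay: 37 × $26.80 = $991.60
Overtime pay: 6 × $26.80 × 1.5 = $241.20
Gross pay = $991.60 + $241.20 = $1,232.80
401(k): $1,232.80 × 0.1 = $123.28
Commuter benefit: $44.58
Pre-tax total = $123.28 + $44.58 = $167.86
Taxable wages = $1,232.80 − $167.86 = $1,064.94
Federal tax withheld: $1,064.94 × 0.116 = $123.53
Municipal income tax: $1,064.94 × 0.0185 = $19.70
State disability insurance: $1,232.80 × 0.0097 = $11.96
Medicare tax: $1,232.80 × 0.0211 = $26.01
Total deductions = $123.28 + $44.58 + $123.53 + $19.70 + $11.96 + $26.01 = $349.06
Net pay = $1,232.80 − $349.06 = $883.74

$883.74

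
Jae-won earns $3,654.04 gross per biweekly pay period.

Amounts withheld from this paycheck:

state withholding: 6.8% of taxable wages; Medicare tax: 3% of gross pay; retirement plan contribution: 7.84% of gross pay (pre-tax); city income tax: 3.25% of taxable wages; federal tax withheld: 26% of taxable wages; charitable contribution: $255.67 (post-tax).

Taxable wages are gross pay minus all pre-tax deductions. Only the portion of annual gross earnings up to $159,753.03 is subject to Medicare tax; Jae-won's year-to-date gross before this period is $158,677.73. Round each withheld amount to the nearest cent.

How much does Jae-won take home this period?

$1,865.62

Retirement plan contribution: $3,654.04 × 0.0784 = $286.48
Taxable wages = $3,654.04 − $286.48 = $3,367.56
City income tax: $3,367.56 × 0.0325 = $109.45
Federal tax withheld: $3,367.56 × 0.26 = $875.57
State withholding: $3,367.56 × 0.068 = $228.99
Medicare tax: only $159,753.03 − $158,677.73 = $1,075.30 of this check is subject → $1,075.30 × 0.03 = $32.26
Charitable contribution: $255.67
Total deductions = $286.48 + $109.45 + $875.57 + $228.99 + $32.26 + $255.67 = $1,788.42
Net pay = $3,654.04 − $1,788.42 = $1,865.62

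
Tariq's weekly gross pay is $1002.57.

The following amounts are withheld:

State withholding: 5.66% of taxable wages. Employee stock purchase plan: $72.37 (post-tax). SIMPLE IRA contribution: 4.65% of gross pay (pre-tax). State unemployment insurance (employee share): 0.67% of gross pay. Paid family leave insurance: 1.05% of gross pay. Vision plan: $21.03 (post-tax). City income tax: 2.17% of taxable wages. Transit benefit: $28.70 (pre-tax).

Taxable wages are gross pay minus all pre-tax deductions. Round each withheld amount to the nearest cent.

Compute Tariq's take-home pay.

$744.00

SIMPLE IRA contribution: $1002.57 × 0.0465 = $46.62
Transit benefit: $28.70
Pre-tax total = $46.62 + $28.70 = $75.32
Taxable wages = $1002.57 − $75.32 = $927.25
State withholding: $927.25 × 0.0566 = $52.48
City income tax: $927.25 × 0.0217 = $20.12
State unemployment insurance (employee share): $1002.57 × 0.0067 = $6.72
Paid family leave insurance: $1002.57 × 0.0105 = $10.53
Employee stock purchase plan: $72.37
Vision plan: $21.03
Total deductions = $46.62 + $28.70 + $52.48 + $20.12 + $6.72 + $10.53 + $72.37 + $21.03 = $258.57
Net pay = $1002.57 − $258.57 = $744.00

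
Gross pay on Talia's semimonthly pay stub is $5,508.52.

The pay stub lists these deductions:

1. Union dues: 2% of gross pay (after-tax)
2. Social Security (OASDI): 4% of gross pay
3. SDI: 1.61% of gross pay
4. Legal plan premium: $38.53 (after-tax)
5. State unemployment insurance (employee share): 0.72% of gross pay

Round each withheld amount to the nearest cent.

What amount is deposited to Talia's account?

State unemployment insurance (employee share): $5,508.52 × 0.0072 = $39.66
Social Security (OASDI): $5,508.52 × 0.04 = $220.34
SDI: $5,508.52 × 0.0161 = $88.69
Union dues: $5,508.52 × 0.02 = $110.17
Legal plan premium: $38.53
Total deductions = $39.66 + $220.34 + $88.69 + $110.17 + $38.53 = $497.39
Net pay = $5,508.52 − $497.39 = $5,011.13

$5,011.13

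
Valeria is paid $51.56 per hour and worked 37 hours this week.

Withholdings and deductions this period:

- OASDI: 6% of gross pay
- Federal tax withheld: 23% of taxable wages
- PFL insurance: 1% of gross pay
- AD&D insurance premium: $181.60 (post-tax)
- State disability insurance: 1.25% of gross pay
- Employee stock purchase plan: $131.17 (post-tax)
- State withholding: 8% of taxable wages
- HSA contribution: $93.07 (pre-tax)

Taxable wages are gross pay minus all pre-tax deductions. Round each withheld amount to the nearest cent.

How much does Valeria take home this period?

Gross pay: 37 × $51.56 = $1,907.72
HSA contribution: $93.07
Taxable wages = $1,907.72 − $93.07 = $1,814.65
State withholding: $1,814.65 × 0.08 = $145.17
Federal tax withheld: $1,814.65 × 0.23 = $417.37
State disability insurance: $1,907.72 × 0.0125 = $23.85
PFL insurance: $1,907.72 × 0.01 = $19.08
OASDI: $1,907.72 × 0.06 = $114.46
Employee stock purchase plan: $131.17
AD&D insurance premium: $181.60
Total deductions = $93.07 + $145.17 + $417.37 + $23.85 + $19.08 + $114.46 + $131.17 + $181.60 = $1,125.77
Net pay = $1,907.72 − $1,125.77 = $781.95

$781.95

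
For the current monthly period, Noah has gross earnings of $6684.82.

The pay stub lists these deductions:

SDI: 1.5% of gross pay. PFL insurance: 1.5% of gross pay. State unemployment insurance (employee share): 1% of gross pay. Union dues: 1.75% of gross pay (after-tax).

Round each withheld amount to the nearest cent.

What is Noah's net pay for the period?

$6300.45

SDI: $6684.82 × 0.015 = $100.27
PFL insurance: $6684.82 × 0.015 = $100.27
State unemployment insurance (employee share): $6684.82 × 0.01 = $66.85
Union dues: $6684.82 × 0.0175 = $116.98
Total deductions = $100.27 + $100.27 + $66.85 + $116.98 = $384.37
Net pay = $6684.82 − $384.37 = $6300.45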